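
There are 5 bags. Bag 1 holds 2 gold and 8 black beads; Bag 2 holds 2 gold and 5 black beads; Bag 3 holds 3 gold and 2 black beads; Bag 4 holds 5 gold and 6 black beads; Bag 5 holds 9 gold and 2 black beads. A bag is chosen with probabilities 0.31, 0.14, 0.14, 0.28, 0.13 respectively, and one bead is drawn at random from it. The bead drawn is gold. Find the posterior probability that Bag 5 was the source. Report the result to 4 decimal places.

Tabulate prior·likelihood by source: [1] prior 0.31, lik 0.2, product 0.06200; [2] prior 0.14, lik 0.2857, product 0.04000; [3] prior 0.14, lik 0.6, product 0.08400; [4] prior 0.28, lik 0.4545, product 0.1273; [5] prior 0.13, lik 0.8182, product 0.1064.
Normalizing constant = 0.41964; the posterior for Bag 5 is its product over the sum, 0.1064/0.41964 = 0.2535.

Posterior probability ≈ 0.2535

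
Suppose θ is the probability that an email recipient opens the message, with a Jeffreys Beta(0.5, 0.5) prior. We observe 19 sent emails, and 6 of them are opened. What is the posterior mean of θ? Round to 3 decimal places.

Observing 6 successes and 13 failures updates Beta(0.5, 0.5) by adding the success and failure counts to the two shape parameters: α = 0.5+6 = 6.5, β = 0.5+13 = 13.5.
Posterior mean = α/(α+β) = 6.5/20 = 0.325.

Posterior mean ≈ 0.325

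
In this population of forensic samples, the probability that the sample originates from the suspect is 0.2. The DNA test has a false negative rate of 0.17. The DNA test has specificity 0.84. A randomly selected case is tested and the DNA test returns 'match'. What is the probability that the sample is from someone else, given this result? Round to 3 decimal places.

P(¬H | E) ≈ 0.435

Write H for 'the sample originates from the suspect'. Prior odds H:¬H = 0.2/0.8 = 0.25000. For the 'match' outcome, the likelihood ratio is 0.83/0.16 = 5.1875.
Posterior odds = 0.25000 × 5.1875 = 1.2969, so P(H|E) = 1.2969/(1+1.2969) = 0.565. Then P(¬H|E) = 1 − 0.565 = 0.435.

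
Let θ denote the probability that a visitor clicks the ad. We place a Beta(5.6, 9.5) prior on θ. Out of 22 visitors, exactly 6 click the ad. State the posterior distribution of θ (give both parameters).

Posterior: Beta(11.6, 25.5)

Observing 6 successes and 16 failures updates Beta(5.6, 9.5) by adding the success and failure counts to the two shape parameters: α = 5.6+6 = 11.6, β = 9.5+16 = 25.5.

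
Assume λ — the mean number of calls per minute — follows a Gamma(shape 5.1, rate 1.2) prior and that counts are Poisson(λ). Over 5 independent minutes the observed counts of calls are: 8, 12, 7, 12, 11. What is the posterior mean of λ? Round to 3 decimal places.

The Poisson likelihood adds the total count to the shape and the number of exposure periods to the rate. Here ∑xᵢ = 50 and n = 5, so shape 5.1→55.1 and rate 1.2→6.2.
E[λ | data] = 55.1/6.2 = 8.887.

Posterior mean ≈ 8.887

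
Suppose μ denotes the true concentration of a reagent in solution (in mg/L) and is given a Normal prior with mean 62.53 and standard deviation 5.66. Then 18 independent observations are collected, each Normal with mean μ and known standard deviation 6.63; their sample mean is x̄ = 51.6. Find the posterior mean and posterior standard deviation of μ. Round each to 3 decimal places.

With known σ, the Normal prior is conjugate. Weight on the data is w = (n/σ²)/(n/σ² + 1/τ₀²) = 0.409492/(0.409492+0.0312153) = 0.92917.
Posterior mean = w·x̄ + (1−w)·μ₀ = 0.92917·51.6 + 0.070830·62.53 = 52.374. Posterior variance = 1/(0.409492+0.0312153) = 2.26908, so SD = 1.506.

Posterior mean ≈ 52.374; posterior SD ≈ 1.506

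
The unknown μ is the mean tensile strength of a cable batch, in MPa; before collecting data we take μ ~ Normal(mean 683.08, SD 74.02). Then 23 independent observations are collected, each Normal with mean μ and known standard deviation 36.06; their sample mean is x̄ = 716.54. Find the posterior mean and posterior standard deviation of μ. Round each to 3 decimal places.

Prior precision 1/τ₀² = 1/74.02² = 0.00018252; data precision n/σ² = 23/36.06² = 0.0176879.
Posterior precision = 0.00018252 + 0.0176879 = 0.0178704, giving posterior SD = 1/√0.0178704 = 7.481.
Posterior mean = (0.00018252·683.08 + 0.0176879·716.54) / 0.0178704 = 716.198.

Posterior mean ≈ 716.198; posterior SD ≈ 7.481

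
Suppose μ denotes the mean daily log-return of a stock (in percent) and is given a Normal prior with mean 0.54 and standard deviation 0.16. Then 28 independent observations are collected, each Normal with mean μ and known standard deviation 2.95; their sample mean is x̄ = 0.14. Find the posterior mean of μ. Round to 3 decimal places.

Posterior mean ≈ 0.510

With known σ, the Normal prior is conjugate. Weight on the data is w = (n/σ²)/(n/σ² + 1/τ₀²) = 3.21747/(3.21747+39.0625) = 0.076099.
Posterior mean = w·x̄ + (1−w)·μ₀ = 0.076099·0.14 + 0.92390·0.54 = 0.510.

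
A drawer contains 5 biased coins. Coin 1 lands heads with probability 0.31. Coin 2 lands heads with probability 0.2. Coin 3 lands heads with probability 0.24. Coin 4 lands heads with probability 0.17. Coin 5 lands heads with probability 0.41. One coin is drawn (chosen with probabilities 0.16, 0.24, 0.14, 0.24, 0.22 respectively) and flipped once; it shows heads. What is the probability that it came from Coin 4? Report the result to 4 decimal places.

P(heads|C1) = 0.31; P(heads|C2) = 0.2; P(heads|C3) = 0.24; P(heads|C4) = 0.17; P(heads|C5) = 0.41.
Prior × likelihood for each source: 0.16·0.31=0.04960, 0.24·0.2=0.04800, 0.14·0.24=0.03360, 0.24·0.17=0.04080, 0.22·0.41=0.09020. Summing gives P(heads) = 0.26220.
P(Coin 4 | heads) = 0.04080 / 0.26220 = 0.1556.

Posterior probability ≈ 0.1556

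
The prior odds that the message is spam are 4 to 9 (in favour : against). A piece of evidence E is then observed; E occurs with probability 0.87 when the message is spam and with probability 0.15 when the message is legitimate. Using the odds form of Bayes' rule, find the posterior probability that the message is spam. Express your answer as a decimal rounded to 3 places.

Prior odds = 4/9 = 0.44444.
Likelihood ratio for E = 0.87/0.15 = 5.8000.
Posterior odds = prior odds × LR = 2.5778.
Posterior probability = odds/(1+odds) = 2.5778/3.5778 = 0.720.

Posterior probability ≈ 0.720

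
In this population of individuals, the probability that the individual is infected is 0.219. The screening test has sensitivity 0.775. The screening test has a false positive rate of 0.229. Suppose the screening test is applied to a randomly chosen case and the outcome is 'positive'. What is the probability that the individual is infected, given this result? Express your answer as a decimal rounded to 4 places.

Let H be the event that the individual is infected. P(H) = 0.219, so P(¬H) = 0.781. With E the 'positive' result, P(E|H) = 0.775 and P(E|¬H) = 0.229.
P(E) = 0.775·0.219 + 0.229·0.781 = 0.16973 + 0.17885 = 0.34857.
By Bayes' theorem, P(H|E) = 0.16973 / 0.34857 = 0.4869.

P(H | E) ≈ 0.4869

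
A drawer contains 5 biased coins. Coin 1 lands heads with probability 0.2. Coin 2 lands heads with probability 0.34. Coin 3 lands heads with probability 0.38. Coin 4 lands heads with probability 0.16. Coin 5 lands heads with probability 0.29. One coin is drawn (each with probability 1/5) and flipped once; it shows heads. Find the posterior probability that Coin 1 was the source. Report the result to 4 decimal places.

Posterior probability ≈ 0.1460

Tabulate prior·likelihood by source: [1] prior 0.2, lik 0.2, product 0.04000; [2] prior 0.2, lik 0.34, product 0.06800; [3] prior 0.2, lik 0.38, product 0.07600; [4] prior 0.2, lik 0.16, product 0.03200; [5] prior 0.2, lik 0.29, product 0.05800.
Normalizing constant = 0.27400; the posterior for Coin 1 is its product over the sum, 0.04000/0.27400 = 0.1460.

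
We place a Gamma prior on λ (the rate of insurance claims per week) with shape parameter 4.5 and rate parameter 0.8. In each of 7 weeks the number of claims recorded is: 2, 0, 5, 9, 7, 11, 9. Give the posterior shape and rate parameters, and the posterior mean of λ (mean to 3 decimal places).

Posterior: Gamma(shape=47.5, rate=7.8); mean ≈ 6.090

Total count ∑xᵢ = 43 over n = 7 weeks.
Gamma is conjugate to the Poisson likelihood: posterior is Gamma(shape = 4.5+43 = 47.5, rate = 0.8+7 = 7.8).
E[λ | data] = 47.5/7.8 = 6.090.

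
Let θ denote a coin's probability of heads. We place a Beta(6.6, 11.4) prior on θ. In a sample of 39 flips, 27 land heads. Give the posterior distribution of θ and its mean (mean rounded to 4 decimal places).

Posterior: Beta(33.6, 23.4); mean ≈ 0.5895

Observing 27 successes and 12 failures updates Beta(6.6, 11.4) by adding the success and failure counts to the two shape parameters: α = 6.6+27 = 33.6, β = 11.4+12 = 23.4.
Posterior mean = α/(α+β) = 33.6/57 = 0.5895.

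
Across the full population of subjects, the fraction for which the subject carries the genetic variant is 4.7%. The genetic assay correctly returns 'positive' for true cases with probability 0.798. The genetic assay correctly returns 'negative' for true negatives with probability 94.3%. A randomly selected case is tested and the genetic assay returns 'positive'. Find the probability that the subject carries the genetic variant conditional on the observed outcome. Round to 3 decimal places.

P(H | E) ≈ 0.408

Write H for 'the subject carries the genetic variant'. Prior odds H:¬H = 0.047/0.953 = 0.049318. For the 'positive' outcome, the likelihood ratio is 0.798/0.057 = 14.000.
Posterior odds = 0.049318 × 14.000 = 0.69045, so P(H|E) = 0.69045/(1+0.69045) = 0.408.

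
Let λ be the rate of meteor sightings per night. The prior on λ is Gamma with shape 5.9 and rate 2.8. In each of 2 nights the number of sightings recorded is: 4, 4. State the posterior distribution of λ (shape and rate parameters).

The Poisson likelihood adds the total count to the shape and the number of exposure periods to the rate. Here ∑xᵢ = 8 and n = 2, so shape 5.9→13.9 and rate 2.8→4.8.

Posterior: Gamma(shape=13.9, rate=4.8)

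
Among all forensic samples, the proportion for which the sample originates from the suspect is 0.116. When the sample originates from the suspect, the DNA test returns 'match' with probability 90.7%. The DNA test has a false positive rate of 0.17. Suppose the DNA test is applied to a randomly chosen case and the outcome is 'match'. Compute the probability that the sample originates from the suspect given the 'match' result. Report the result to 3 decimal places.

P(H | E) ≈ 0.412

Write H for 'the sample originates from the suspect'. Prior odds H:¬H = 0.116/0.884 = 0.13122. For the 'match' outcome, the likelihood ratio is 0.907/0.17 = 5.3353.
Posterior odds = 0.13122 × 5.3353 = 0.70011, so P(H|E) = 0.70011/(1+0.70011) = 0.412.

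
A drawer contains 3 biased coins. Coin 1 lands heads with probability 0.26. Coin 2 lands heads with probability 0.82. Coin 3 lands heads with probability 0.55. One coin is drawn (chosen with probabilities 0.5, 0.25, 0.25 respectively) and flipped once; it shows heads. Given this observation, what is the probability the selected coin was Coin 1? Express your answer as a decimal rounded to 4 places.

Posterior probability ≈ 0.2751

Tabulate prior·likelihood by source: [1] prior 0.5, lik 0.26, product 0.1300; [2] prior 0.25, lik 0.82, product 0.2050; [3] prior 0.25, lik 0.55, product 0.1375.
Normalizing constant = 0.47250; the posterior for Coin 1 is its product over the sum, 0.1300/0.47250 = 0.2751.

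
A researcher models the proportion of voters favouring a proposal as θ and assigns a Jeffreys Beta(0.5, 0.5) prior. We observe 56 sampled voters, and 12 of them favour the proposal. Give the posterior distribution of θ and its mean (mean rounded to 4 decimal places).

The binomial likelihood is conjugate to the Beta prior: with 12 successes and 44 failures, the posterior is Beta(0.5+12, 0.5+44) = Beta(12.5, 44.5).
E[θ | data] = 12.5/(12.5+44.5) = 0.2193.

Posterior: Beta(12.5, 44.5); mean ≈ 0.2193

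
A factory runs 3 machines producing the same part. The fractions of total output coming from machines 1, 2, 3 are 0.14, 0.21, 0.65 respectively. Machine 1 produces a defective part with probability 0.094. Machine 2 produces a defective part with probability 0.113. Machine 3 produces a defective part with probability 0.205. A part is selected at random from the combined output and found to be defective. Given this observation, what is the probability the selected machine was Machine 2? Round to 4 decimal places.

Posterior probability ≈ 0.1395

Tabulate prior·likelihood by source: [1] prior 0.14, lik 0.094, product 0.01316; [2] prior 0.21, lik 0.113, product 0.02373; [3] prior 0.65, lik 0.205, product 0.1333.
Normalizing constant = 0.17014; the posterior for Machine 2 is its product over the sum, 0.02373/0.17014 = 0.1395.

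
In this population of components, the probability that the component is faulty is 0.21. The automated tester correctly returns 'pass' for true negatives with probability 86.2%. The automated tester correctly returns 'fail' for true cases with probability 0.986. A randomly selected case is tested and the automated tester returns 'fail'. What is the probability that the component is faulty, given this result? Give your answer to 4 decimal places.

P(H | E) ≈ 0.6551

Write H for 'the component is faulty'. Prior odds H:¬H = 0.21/0.79 = 0.26582. For the 'fail' outcome, the likelihood ratio is 0.986/0.138 = 7.1449.
Posterior odds = 0.26582 × 7.1449 = 1.8993, so P(H|E) = 1.8993/(1+1.8993) = 0.6551.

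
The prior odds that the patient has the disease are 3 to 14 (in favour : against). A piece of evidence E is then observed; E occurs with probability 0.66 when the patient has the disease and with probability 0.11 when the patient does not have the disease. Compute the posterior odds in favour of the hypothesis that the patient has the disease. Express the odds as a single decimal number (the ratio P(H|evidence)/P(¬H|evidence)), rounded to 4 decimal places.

Prior odds = 3/14 = 0.21429. In log-odds, ln(0.21429) = -1.5404.
Add log likelihood ratio: ln(6.0000) = 1.7918.
Posterior log-odds = 0.25131, so posterior odds = exp(0.25131) = 1.2857.

Posterior odds ≈ 1.2857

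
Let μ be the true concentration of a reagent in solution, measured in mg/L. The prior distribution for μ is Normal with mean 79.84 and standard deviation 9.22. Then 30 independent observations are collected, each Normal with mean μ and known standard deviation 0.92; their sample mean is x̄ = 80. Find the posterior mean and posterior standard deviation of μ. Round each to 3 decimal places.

Prior precision 1/τ₀² = 1/9.22² = 0.0117635; data precision n/σ² = 30/0.92² = 35.4442.
Posterior precision = 0.0117635 + 35.4442 = 35.4560, giving posterior SD = 1/√35.4560 = 0.168.
Posterior mean = (0.0117635·79.84 + 35.4442·80) / 35.4560 = 80.000.

Posterior mean ≈ 80.000; posterior SD ≈ 0.168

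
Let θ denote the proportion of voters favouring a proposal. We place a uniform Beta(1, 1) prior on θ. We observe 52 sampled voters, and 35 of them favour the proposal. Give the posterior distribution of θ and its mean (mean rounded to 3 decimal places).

Posterior: Beta(36, 18); mean ≈ 0.667

Observing 35 successes and 17 failures updates Beta(1, 1) by adding the success and failure counts to the two shape parameters: α = 1+35 = 36, β = 1+17 = 18.
Posterior mean = α/(α+β) = 36/54 = 0.667.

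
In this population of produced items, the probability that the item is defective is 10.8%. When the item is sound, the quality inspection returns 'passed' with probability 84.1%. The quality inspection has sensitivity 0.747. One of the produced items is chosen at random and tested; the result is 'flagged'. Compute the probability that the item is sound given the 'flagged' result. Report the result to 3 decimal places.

P(¬H | E) ≈ 0.637

Write H for 'the item is defective'. Prior odds H:¬H = 0.108/0.892 = 0.12108. For the 'flagged' outcome, the likelihood ratio is 0.747/0.159 = 4.6981.
Posterior odds = 0.12108 × 4.6981 = 0.56883, so P(H|E) = 0.56883/(1+0.56883) = 0.363. Then P(¬H|E) = 1 − 0.363 = 0.637.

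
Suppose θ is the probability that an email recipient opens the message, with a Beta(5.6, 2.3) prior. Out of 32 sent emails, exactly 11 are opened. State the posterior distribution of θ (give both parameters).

The binomial likelihood is conjugate to the Beta prior: with 11 successes and 21 failures, the posterior is Beta(5.6+11, 2.3+21) = Beta(16.6, 23.3).

Posterior: Beta(16.6, 23.3)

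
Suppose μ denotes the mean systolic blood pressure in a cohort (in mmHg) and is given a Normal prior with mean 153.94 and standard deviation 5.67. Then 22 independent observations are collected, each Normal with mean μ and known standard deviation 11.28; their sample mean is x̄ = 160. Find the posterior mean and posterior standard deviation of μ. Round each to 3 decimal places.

With known σ, the Normal prior is conjugate. Weight on the data is w = (n/σ²)/(n/σ² + 1/τ₀²) = 0.172904/(0.172904+0.0311053) = 0.84753.
Posterior mean = w·x̄ + (1−w)·μ₀ = 0.84753·160 + 0.15247·153.94 = 159.076. Posterior variance = 1/(0.172904+0.0311053) = 4.90174, so SD = 2.214.

Posterior mean ≈ 159.076; posterior SD ≈ 2.214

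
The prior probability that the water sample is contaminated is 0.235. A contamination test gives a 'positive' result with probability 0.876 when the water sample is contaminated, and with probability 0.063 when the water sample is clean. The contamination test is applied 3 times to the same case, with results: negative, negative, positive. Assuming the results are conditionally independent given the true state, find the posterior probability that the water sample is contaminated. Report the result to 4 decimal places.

Posterior P(H) ≈ 0.0696

With H the event that the water sample is contaminated, the joint likelihood of the observed sequence is P(data|H) = 0.124·0.124·0.876 = 0.013469 and P(data|¬H) = 0.937·0.937·0.063 = 0.055312.
Bayes: P(H|data) = 0.235·0.013469 / (0.235·0.013469 + 0.765·0.055312) = 0.0031653/0.045479 = 0.0696.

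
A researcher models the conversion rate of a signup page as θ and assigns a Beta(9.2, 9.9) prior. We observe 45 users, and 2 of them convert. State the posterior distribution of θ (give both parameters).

Observing 2 successes and 43 failures updates Beta(9.2, 9.9) by adding the success and failure counts to the two shape parameters: α = 9.2+2 = 11.2, β = 9.9+43 = 52.9.

Posterior: Beta(11.2, 52.9)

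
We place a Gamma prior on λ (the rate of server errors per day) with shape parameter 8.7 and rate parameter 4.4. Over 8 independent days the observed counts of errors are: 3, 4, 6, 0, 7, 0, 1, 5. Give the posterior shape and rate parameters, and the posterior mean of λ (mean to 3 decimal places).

Total count ∑xᵢ = 26 over n = 8 days.
Gamma is conjugate to the Poisson likelihood: posterior is Gamma(shape = 8.7+26 = 34.7, rate = 4.4+8 = 12.4).
Posterior mean = shape/rate = 34.7/12.4 = 2.798.

Posterior: Gamma(shape=34.7, rate=12.4); mean ≈ 2.798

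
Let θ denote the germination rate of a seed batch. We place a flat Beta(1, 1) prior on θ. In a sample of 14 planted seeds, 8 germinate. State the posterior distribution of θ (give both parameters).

Observing 8 successes and 6 failures updates Beta(1, 1) by adding the success and failure counts to the two shape parameters: α = 1+8 = 9, β = 1+6 = 7.

Posterior: Beta(9, 7)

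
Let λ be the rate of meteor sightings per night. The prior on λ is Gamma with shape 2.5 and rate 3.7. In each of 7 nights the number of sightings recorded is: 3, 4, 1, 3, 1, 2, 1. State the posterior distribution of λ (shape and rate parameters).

Total count ∑xᵢ = 15 over n = 7 nights.
Gamma is conjugate to the Poisson likelihood: posterior is Gamma(shape = 2.5+15 = 17.5, rate = 3.7+7 = 10.7).

Posterior: Gamma(shape=17.5, rate=10.7)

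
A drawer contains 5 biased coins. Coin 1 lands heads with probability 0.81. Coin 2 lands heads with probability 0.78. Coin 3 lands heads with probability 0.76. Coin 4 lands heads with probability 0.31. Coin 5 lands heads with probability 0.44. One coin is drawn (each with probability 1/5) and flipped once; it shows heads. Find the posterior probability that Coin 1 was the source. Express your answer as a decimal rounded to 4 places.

Tabulate prior·likelihood by source: [1] prior 0.2, lik 0.81, product 0.1620; [2] prior 0.2, lik 0.78, product 0.1560; [3] prior 0.2, lik 0.76, product 0.1520; [4] prior 0.2, lik 0.31, product 0.06200; [5] prior 0.2, lik 0.44, product 0.08800.
Normalizing constant = 0.62000; the posterior for Coin 1 is its product over the sum, 0.1620/0.62000 = 0.2613.

Posterior probability ≈ 0.2613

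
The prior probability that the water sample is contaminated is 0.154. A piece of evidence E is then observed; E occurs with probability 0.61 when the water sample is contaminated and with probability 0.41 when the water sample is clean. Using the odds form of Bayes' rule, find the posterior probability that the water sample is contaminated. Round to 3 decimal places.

Prior odds = 0.154/(1−0.154) = 0.18203.
Likelihood ratio for E = 0.61/0.41 = 1.4878.
Posterior odds = prior odds × LR = 0.27083.
Posterior probability = odds/(1+odds) = 0.27083/1.2708 = 0.213.

Posterior probability ≈ 0.213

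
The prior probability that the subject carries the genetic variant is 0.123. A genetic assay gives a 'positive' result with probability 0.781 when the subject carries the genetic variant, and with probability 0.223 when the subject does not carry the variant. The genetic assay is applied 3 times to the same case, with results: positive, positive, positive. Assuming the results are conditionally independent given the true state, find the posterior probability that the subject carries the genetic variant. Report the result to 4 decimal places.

Posterior P(H) ≈ 0.8576

Let H be the event that the subject carries the genetic variant; start with P(H) = 0.123. P('positive'|H) = 0.781, P('positive'|¬H) = 0.223.
Update on result 1 ('positive'): P(H) ← 0.781·0.1230 / (0.781·0.1230 + 0.223·0.8770) = 0.096063/0.29163 = 0.3294.
Update on result 2 ('positive'): P(H) ← 0.781·0.3294 / (0.781·0.3294 + 0.223·0.6706) = 0.25726/0.40680 = 0.6324.
Update on result 3 ('positive'): P(H) ← 0.781·0.6324 / (0.781·0.6324 + 0.223·0.3676) = 0.49390/0.57587 = 0.8576.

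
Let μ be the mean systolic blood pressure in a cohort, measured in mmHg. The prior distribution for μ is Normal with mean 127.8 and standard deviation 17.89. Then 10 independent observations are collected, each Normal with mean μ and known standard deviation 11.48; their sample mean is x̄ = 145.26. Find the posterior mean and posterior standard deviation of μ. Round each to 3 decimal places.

Posterior mean ≈ 144.569; posterior SD ≈ 3.558

Prior precision 1/τ₀² = 1/17.89² = 0.00312449; data precision n/σ² = 10/11.48² = 0.0758781.
Posterior precision = 0.00312449 + 0.0758781 = 0.0790026, giving posterior SD = 1/√0.0790026 = 3.558.
Posterior mean = (0.00312449·127.8 + 0.0758781·145.26) / 0.0790026 = 144.569.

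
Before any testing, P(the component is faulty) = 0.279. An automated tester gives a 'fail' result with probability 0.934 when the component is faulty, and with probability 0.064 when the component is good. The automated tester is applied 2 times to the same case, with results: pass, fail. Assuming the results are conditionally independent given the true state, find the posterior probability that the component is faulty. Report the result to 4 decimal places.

With H the event that the component is faulty, the joint likelihood of the observed sequence is P(data|H) = 0.066·0.934 = 0.061644 and P(data|¬H) = 0.936·0.064 = 0.059904.
Bayes: P(H|data) = 0.279·0.061644 / (0.279·0.061644 + 0.721·0.059904) = 0.017199/0.060389 = 0.2848.

Posterior P(H) ≈ 0.2848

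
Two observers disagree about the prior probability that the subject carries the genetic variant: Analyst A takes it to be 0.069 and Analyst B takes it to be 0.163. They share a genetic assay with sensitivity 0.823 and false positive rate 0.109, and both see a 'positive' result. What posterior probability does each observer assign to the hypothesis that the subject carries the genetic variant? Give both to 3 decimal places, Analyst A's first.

The likelihood ratio for a 'positive' result is 0.823/0.109 = 7.5505.
Analyst A: prior odds 0.069/0.931 = 0.074114; posterior odds 0.55959; posterior probability 0.359.
Analyst B: prior odds 0.163/0.837 = 0.19474; posterior odds 1.4704; posterior probability 0.595.

Analyst A: 0.359; Analyst B: 0.595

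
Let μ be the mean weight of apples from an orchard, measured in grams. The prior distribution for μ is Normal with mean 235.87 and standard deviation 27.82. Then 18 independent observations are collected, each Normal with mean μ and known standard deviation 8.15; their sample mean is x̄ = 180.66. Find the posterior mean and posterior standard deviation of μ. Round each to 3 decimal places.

Posterior mean ≈ 180.922; posterior SD ≈ 1.916

Prior precision 1/τ₀² = 1/27.82² = 0.00129207; data precision n/σ² = 18/8.15² = 0.270993.
Posterior precision = 0.00129207 + 0.270993 = 0.272285, giving posterior SD = 1/√0.272285 = 1.916.
Posterior mean = (0.00129207·235.87 + 0.270993·180.66) / 0.272285 = 180.922.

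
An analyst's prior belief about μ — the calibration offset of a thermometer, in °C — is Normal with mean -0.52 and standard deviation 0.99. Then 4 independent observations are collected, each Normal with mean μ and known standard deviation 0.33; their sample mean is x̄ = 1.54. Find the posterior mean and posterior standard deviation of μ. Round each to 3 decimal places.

With known σ, the Normal prior is conjugate. Weight on the data is w = (n/σ²)/(n/σ² + 1/τ₀²) = 36.7309/(36.7309+1.02030) = 0.97297.
Posterior mean = w·x̄ + (1−w)·μ₀ = 0.97297·1.54 + 0.027027·-0.52 = 1.484. Posterior variance = 1/(36.7309+1.02030) = 0.0264892, so SD = 0.163.

Posterior mean ≈ 1.484; posterior SD ≈ 0.163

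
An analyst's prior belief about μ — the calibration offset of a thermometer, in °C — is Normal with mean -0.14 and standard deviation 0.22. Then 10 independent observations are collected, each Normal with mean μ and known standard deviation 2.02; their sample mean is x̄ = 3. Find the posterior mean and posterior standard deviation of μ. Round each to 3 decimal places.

With known σ, the Normal prior is conjugate. Weight on the data is w = (n/σ²)/(n/σ² + 1/τ₀²) = 2.45074/(2.45074+20.6612) = 0.10604.
Posterior mean = w·x̄ + (1−w)·μ₀ = 0.10604·3 + 0.89396·-0.14 = 0.193. Posterior variance = 1/(2.45074+20.6612) = 0.0432678, so SD = 0.208.

Posterior mean ≈ 0.193; posterior SD ≈ 0.208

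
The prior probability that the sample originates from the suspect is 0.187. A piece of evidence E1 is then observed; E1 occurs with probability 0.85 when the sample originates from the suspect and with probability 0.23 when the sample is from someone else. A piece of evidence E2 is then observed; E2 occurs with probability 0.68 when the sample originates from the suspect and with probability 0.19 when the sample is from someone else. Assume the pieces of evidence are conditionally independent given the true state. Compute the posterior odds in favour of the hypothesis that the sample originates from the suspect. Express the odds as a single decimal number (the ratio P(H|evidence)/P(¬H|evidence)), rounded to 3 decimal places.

Prior odds = 0.187/(1−0.187) = 0.23001. In log-odds, ln(0.23001) = -1.4696.
Add log likelihood ratios: ln(3.6957) + ln(3.5789) = 2.5822.
Posterior log-odds = 1.1126, so posterior odds = exp(1.1126) = 3.0423.

Posterior odds ≈ 3.042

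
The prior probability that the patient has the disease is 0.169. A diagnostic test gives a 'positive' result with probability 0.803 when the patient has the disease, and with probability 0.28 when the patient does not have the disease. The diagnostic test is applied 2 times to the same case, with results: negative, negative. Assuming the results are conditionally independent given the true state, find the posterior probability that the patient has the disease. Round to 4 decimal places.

Let H be the event that the patient has the disease; start with P(H) = 0.169. P('positive'|H) = 0.803, P('positive'|¬H) = 0.28.
Update on result 1 ('negative'): P(H) ← 0.197·0.1690 / (0.197·0.1690 + 0.72·0.8310) = 0.033293/0.63161 = 0.0527.
Update on result 2 ('negative'): P(H) ← 0.197·0.0527 / (0.197·0.0527 + 0.72·0.9473) = 0.010384/0.69243 = 0.0150.

Posterior P(H) ≈ 0.0150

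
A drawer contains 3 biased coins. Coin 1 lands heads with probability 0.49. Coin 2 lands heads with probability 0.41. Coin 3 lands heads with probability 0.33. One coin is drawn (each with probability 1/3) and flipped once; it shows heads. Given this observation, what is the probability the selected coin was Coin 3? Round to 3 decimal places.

Posterior probability ≈ 0.268

P(heads|C1) = 0.49; P(heads|C2) = 0.41; P(heads|C3) = 0.33.
Prior × likelihood for each source: 0.333333·0.49=0.1633, 0.333333·0.41=0.1367, 0.333333·0.33=0.1100. Summing gives P(heads) = 0.41000.
P(Coin 3 | heads) = 0.1100 / 0.41000 = 0.268.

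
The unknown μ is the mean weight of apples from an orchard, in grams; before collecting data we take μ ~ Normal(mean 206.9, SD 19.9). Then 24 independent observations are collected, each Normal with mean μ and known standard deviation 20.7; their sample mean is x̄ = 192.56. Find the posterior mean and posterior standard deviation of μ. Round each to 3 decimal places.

Prior precision 1/τ₀² = 1/19.9² = 0.00252519; data precision n/σ² = 24/20.7² = 0.0560106.
Posterior precision = 0.00252519 + 0.0560106 = 0.0585358, giving posterior SD = 1/√0.0585358 = 4.133.
Posterior mean = (0.00252519·206.9 + 0.0560106·192.56) / 0.0585358 = 193.179.

Posterior mean ≈ 193.179; posterior SD ≈ 4.133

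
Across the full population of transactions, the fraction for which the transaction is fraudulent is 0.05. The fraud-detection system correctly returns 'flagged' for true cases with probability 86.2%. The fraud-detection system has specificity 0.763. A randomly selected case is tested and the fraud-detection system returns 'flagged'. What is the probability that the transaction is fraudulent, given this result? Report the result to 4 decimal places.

Write H for 'the transaction is fraudulent'. Prior odds H:¬H = 0.05/0.95 = 0.052632. For the 'flagged' outcome, the likelihood ratio is 0.862/0.237 = 3.6371.
Posterior odds = 0.052632 × 3.6371 = 0.19143, so P(H|E) = 0.19143/(1+0.19143) = 0.1607.

P(H | E) ≈ 0.1607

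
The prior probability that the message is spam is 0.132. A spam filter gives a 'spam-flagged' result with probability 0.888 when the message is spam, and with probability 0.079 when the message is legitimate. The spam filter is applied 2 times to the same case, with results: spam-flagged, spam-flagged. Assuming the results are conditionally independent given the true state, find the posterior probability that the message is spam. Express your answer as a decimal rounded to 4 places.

Posterior P(H) ≈ 0.9505

Let H be the event that the message is spam; start with P(H) = 0.132. P('spam-flagged'|H) = 0.888, P('spam-flagged'|¬H) = 0.079.
Update on result 1 ('spam-flagged'): P(H) ← 0.888·0.1320 / (0.888·0.1320 + 0.079·0.8680) = 0.11722/0.18579 = 0.6309.
Update on result 2 ('spam-flagged'): P(H) ← 0.888·0.6309 / (0.888·0.6309 + 0.079·0.3691) = 0.56025/0.58941 = 0.9505.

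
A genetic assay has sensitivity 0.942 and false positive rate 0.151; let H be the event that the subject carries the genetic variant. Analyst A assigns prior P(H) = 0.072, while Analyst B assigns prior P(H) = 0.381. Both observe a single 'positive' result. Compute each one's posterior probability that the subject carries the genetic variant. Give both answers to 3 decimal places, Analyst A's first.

The likelihood ratio for a 'positive' result is 0.942/0.151 = 6.2384.
Analyst A: prior odds 0.072/0.928 = 0.077586; posterior odds 0.48401; posterior probability 0.326.
Analyst B: prior odds 0.381/0.619 = 0.61551; posterior odds 3.8398; posterior probability 0.793.

Analyst A: 0.326; Analyst B: 0.793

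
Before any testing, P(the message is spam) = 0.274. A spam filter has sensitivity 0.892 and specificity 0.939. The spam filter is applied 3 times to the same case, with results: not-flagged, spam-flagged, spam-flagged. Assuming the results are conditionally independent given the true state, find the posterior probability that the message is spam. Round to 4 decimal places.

With H the event that the message is spam, the joint likelihood of the observed sequence is P(data|H) = 0.108·0.892·0.892 = 0.085932 and P(data|¬H) = 0.939·0.061·0.061 = 0.0034940.
Bayes: P(H|data) = 0.274·0.085932 / (0.274·0.085932 + 0.726·0.0034940) = 0.023545/0.026082 = 0.9027.

Posterior P(H) ≈ 0.9027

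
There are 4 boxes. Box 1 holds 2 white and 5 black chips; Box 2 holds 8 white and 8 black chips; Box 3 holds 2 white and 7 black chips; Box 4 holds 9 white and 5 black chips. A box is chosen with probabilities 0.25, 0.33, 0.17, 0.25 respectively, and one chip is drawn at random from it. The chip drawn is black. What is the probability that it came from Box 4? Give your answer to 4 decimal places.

P(black|Box 1) = 0.7143; P(black|Box 2) = 0.5; P(black|Box 3) = 0.7778; P(black|Box 4) = 0.3571.
Prior × likelihood for each source: 0.25·0.7143=0.1786, 0.33·0.5=0.1650, 0.17·0.7778=0.1322, 0.25·0.3571=0.08929. Summing gives P(black) = 0.56508.
P(Box 4 | black) = 0.08929 / 0.56508 = 0.1580.

Posterior probability ≈ 0.1580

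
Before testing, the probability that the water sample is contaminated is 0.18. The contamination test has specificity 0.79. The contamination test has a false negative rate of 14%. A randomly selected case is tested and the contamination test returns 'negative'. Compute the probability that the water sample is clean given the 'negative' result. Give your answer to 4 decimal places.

Write H for 'the water sample is contaminated'. Prior odds H:¬H = 0.18/0.82 = 0.21951. For the 'negative' outcome, the likelihood ratio is 0.14/0.79 = 0.17722.
Posterior odds = 0.21951 × 0.17722 = 0.038901, so P(H|E) = 0.038901/(1+0.038901) = 0.0374. Then P(¬H|E) = 1 − 0.0374 = 0.9626.

P(¬H | E) ≈ 0.9626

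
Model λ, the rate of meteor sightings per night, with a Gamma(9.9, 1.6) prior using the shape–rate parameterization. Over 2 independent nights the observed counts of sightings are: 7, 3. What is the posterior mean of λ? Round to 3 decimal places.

Posterior mean ≈ 5.528

Total count ∑xᵢ = 10 over n = 2 nights.
Gamma is conjugate to the Poisson likelihood: posterior is Gamma(shape = 9.9+10 = 19.9, rate = 1.6+2 = 3.6).
Posterior mean = shape/rate = 19.9/3.6 = 5.528.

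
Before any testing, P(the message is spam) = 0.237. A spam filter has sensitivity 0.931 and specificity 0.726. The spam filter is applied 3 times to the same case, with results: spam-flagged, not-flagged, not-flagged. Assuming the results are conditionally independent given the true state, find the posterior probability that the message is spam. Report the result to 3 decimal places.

Posterior P(H) ≈ 0.009

Let H be the event that the message is spam; start with P(H) = 0.237. P('spam-flagged'|H) = 0.931, P('spam-flagged'|¬H) = 0.274.
Update on result 1 ('spam-flagged'): P(H) ← 0.931·0.2370 / (0.931·0.2370 + 0.274·0.7630) = 0.22065/0.42971 = 0.5135.
Update on result 2 ('not-flagged'): P(H) ← 0.069·0.5135 / (0.069·0.5135 + 0.726·0.4865) = 0.035430/0.38864 = 0.0912.
Update on result 3 ('not-flagged'): P(H) ← 0.069·0.0912 / (0.069·0.0912 + 0.726·0.9088) = 0.0062903/0.66611 = 0.0094.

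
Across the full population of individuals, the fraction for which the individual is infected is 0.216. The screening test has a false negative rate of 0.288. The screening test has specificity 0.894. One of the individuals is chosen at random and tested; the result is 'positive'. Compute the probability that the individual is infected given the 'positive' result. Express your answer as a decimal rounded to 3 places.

P(H | E) ≈ 0.649

Write H for 'the individual is infected'. Prior odds H:¬H = 0.216/0.784 = 0.27551. For the 'positive' outcome, the likelihood ratio is 0.712/0.106 = 6.7170.
Posterior odds = 0.27551 × 6.7170 = 1.8506, so P(H|E) = 1.8506/(1+1.8506) = 0.649.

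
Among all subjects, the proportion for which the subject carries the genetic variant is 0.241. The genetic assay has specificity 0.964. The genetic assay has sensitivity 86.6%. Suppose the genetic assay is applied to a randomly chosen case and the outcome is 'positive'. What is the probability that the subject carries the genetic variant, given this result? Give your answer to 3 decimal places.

P(H | E) ≈ 0.884

Let H be the event that the subject carries the genetic variant. P(H) = 0.241, so P(¬H) = 0.759. With E the 'positive' result, P(E|H) = 0.866 and P(E|¬H) = 0.036.
P(E) = 0.866·0.241 + 0.036·0.759 = 0.20871 + 0.027324 = 0.23603.
By Bayes' theorem, P(H|E) = 0.20871 / 0.23603 = 0.884.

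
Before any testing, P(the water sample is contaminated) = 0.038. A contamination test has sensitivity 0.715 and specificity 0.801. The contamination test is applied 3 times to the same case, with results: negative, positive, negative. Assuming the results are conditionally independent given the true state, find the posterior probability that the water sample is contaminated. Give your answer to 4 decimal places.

With H the event that the water sample is contaminated, the joint likelihood of the observed sequence is P(data|H) = 0.285·0.715·0.285 = 0.058076 and P(data|¬H) = 0.801·0.199·0.801 = 0.12768.
Bayes: P(H|data) = 0.038·0.058076 / (0.038·0.058076 + 0.962·0.12768) = 0.0022069/0.12503 = 0.0177.

Posterior P(H) ≈ 0.0177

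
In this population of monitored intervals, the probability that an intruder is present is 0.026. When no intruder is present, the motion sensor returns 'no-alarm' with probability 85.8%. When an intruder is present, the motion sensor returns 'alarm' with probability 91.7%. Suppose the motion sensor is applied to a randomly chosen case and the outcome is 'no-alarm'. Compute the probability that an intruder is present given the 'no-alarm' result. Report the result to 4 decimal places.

P(H | E) ≈ 0.0026

Let H be the event that an intruder is present. P(H) = 0.026, so P(¬H) = 0.974. With E the 'no-alarm' result, P(E|H) = 0.083 and P(E|¬H) = 0.858.
P(E) = 0.083·0.026 + 0.858·0.974 = 0.0021580 + 0.83569 = 0.83785.
By Bayes' theorem, P(H|E) = 0.0021580 / 0.83785 = 0.0026.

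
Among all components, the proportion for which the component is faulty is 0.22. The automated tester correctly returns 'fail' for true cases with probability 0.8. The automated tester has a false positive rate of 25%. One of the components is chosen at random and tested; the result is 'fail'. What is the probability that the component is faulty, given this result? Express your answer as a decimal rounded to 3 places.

P(H | E) ≈ 0.474

Let H be the event that the component is faulty. P(H) = 0.22, so P(¬H) = 0.78. With E the 'fail' result, P(E|H) = 0.8 and P(E|¬H) = 0.25.
P(E) = 0.8·0.22 + 0.25·0.78 = 0.17600 + 0.19500 = 0.37100.
By Bayes' theorem, P(H|E) = 0.17600 / 0.37100 = 0.474.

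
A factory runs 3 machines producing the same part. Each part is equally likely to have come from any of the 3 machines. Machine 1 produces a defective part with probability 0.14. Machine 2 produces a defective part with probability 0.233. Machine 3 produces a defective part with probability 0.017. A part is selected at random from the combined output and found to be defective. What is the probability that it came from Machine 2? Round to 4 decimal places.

Posterior probability ≈ 0.5974

Tabulate prior·likelihood by source: [1] prior 0.333333, lik 0.14, product 0.04667; [2] prior 0.333333, lik 0.233, product 0.07767; [3] prior 0.333333, lik 0.017, product 0.005667.
Normalizing constant = 0.13000; the posterior for Machine 2 is its product over the sum, 0.07767/0.13000 = 0.5974.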